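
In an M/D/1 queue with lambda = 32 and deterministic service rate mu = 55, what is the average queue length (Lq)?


M/D/1: Lq = rho^2 / (2*(1-rho)) where rho = 32/55; Lq = 0.4

0.4


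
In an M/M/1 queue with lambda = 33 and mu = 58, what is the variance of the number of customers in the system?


rho = 33/58; Var(N) = rho/(1-rho)^2 = 3.06

3.06


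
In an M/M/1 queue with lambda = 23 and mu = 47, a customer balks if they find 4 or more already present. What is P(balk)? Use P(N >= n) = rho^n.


P(N >= 4) = rho^4 = (23/47)^4 = 0.0573

0.0573


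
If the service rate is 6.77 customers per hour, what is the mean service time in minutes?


Mean service time = 60/mu = 60/6.77 = 8.86 minutes

8.86 minutes


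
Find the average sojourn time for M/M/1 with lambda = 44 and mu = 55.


W = 1/(mu - lambda) = 1/(55 - 44) = 0.0909 hours

0.0909 hours


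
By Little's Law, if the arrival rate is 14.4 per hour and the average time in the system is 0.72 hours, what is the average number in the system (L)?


L = lambda * W = 14.4 * 0.72 = 10.37

10.37


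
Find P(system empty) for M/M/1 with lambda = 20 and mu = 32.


P0 = 1 - rho = 1 - 20/32 = 0.375

0.375


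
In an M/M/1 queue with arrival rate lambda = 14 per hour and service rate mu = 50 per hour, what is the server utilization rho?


rho = lambda/mu = 14/50 = 0.28

0.28


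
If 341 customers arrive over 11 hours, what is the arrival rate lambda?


lambda = total arrivals / time = 341 / 11 = 31.0 per hour

31.0 per hour


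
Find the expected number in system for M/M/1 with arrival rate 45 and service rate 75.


rho = 45/75; L = rho/(1-rho) = 1.5

1.5


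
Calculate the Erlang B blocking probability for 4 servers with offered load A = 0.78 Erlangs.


B(N,A) = (A^N/N!) / sum(A^k/k!, k=0..N) with N=4, A=0.78 = 0.0071

0.0071


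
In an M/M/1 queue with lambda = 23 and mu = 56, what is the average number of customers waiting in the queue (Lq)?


rho = 23/56; Lq = rho^2/(1-rho) = 0.29

0.29


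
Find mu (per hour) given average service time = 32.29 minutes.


mu = 60 / avg_service_time = 60 / 32.29 = 1.86 per hour

1.86 per hour


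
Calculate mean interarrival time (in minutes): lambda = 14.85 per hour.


Mean interarrival time = 60/lambda = 60/14.85 = 4.04 minutes

4.04 minutes


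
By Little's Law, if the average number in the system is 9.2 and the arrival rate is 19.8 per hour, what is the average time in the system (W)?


W = L / lambda = 9.2 / 19.8 = 0.4646 hours

0.4646 hours


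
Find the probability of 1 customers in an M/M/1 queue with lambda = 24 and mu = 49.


rho = 24/49; P(n) = (1-rho)*rho^n = (1-24/49)*(24/49)^1 = 0.2499

0.2499


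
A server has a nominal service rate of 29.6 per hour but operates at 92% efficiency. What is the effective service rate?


Effective rate = mu * efficiency = 29.6 * 0.92 = 27.23 per hour

27.23 per hour


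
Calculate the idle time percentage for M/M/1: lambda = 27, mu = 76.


Idle fraction = (1 - rho) * 100 = (1 - 27/76) * 100 = 64.5%

64.5%


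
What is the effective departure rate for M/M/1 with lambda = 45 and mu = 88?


For a stable queue (lambda < mu), throughput = lambda = 45 per hour

45 per hour


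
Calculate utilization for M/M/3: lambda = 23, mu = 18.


rho = lambda/(c*mu) = 23/(3*18) = 0.4259

0.4259


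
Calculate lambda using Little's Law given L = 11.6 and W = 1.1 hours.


lambda = L / W = 11.6 / 1.1 = 10.55 per hour

10.55 per hour


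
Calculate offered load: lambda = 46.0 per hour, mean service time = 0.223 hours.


Offered load a = lambda * E[S] = 46.0 * 0.223 = 10.26 Erlangs

10.26 Erlangs


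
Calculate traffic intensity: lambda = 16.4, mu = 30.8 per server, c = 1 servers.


rho = lambda / (c * mu) = 16.4 / (1 * 30.8) = 0.5325

0.5325


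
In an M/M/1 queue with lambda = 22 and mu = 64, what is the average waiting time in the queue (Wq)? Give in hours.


rho = 22/64; Wq = rho/(mu - lambda) = 0.0082 hours

0.0082 hours


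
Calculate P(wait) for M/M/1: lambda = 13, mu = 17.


P(wait) = rho = lambda/mu = 13/17 = 0.7647

0.7647


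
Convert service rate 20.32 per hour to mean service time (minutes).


Mean service time = 60/mu = 60/20.32 = 2.95 minutes

2.95 minutes


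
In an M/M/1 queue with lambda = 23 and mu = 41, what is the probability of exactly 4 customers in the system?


rho = 23/41; P(n) = (1-rho)*rho^n = (1-23/41)*(23/41)^4 = 0.0435

0.0435


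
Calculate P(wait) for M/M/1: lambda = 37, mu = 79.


P(wait) = rho = lambda/mu = 37/79 = 0.4684

0.4684


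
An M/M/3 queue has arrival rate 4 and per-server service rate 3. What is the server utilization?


rho = lambda/(c*mu) = 4/(3*3) = 0.4444

0.4444


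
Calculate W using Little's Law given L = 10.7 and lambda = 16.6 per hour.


W = L / lambda = 10.7 / 16.6 = 0.6446 hours

0.6446 hours


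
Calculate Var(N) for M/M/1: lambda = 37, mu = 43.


rho = 37/43; Var(N) = rho/(1-rho)^2 = 44.19

44.19


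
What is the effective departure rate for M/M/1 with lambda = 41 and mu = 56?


For a stable queue (lambda < mu), throughput = lambda = 41 per hour

41 per hour


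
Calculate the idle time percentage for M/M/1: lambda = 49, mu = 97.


Idle fraction = (1 - rho) * 100 = (1 - 49/97) * 100 = 49.5%

49.5%


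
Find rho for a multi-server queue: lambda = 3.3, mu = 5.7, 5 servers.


rho = lambda / (c * mu) = 3.3 / (5 * 5.7) = 0.1158

0.1158


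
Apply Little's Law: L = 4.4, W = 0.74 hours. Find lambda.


lambda = L / W = 4.4 / 0.74 = 5.95 per hour

5.95 per hour


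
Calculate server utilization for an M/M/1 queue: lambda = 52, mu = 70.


rho = lambda/mu = 52/70 = 0.7429

0.7429


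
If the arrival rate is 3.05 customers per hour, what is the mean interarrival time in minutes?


Mean interarrival time = 60/lambda = 60/3.05 = 19.67 minutes

19.67 minutes


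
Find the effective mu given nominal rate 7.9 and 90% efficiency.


Effective rate = mu * efficiency = 7.9 * 0.9 = 7.11 per hour

7.11 per hour


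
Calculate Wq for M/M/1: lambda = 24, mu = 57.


rho = 24/57; Wq = rho/(mu - lambda) = 0.0128 hours

0.0128 hours


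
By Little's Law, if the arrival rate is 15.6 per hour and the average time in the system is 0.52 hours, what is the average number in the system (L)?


L = lambda * W = 15.6 * 0.52 = 8.11

8.11


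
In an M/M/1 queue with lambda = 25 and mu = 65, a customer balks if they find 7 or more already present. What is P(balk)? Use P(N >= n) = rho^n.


P(N >= 7) = rho^7 = (25/65)^7 = 0.0012

0.0012


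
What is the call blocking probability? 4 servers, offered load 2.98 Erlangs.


B(N,A) = (A^N/N!) / sum(A^k/k!, k=0..N) with N=4, A=2.98 = 0.2039

0.2039


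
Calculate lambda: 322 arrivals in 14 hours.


lambda = total arrivals / time = 322 / 14 = 23.0 per hour

23.0 per hour


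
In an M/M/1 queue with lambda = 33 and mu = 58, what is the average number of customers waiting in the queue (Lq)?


rho = 33/58; Lq = rho^2/(1-rho) = 0.75

0.75


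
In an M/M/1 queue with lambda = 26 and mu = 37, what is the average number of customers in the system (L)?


rho = 26/37; L = rho/(1-rho) = 2.36

2.36


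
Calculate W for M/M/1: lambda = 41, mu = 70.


W = 1/(mu - lambda) = 1/(70 - 41) = 0.0345 hours

0.0345 hours


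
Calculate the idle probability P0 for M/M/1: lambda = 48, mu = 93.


P0 = 1 - rho = 1 - 48/93 = 0.4839

0.4839


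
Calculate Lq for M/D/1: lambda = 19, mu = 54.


M/D/1: Lq = rho^2 / (2*(1-rho)) where rho = 19/54; Lq = 0.1

0.1


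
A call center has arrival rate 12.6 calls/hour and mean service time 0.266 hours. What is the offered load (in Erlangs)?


Offered load a = lambda * E[S] = 12.6 * 0.266 = 3.35 Erlangs

3.35 Erlangs


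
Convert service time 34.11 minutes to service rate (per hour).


mu = 60 / avg_service_time = 60 / 34.11 = 1.76 per hour

1.76 per hour


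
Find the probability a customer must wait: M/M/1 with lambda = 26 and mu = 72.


P(wait) = rho = lambda/mu = 26/72 = 0.3611

0.3611


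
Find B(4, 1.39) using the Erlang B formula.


B(N,A) = (A^N/N!) / sum(A^k/k!, k=0..N) with N=4, A=1.39 = 0.0393

0.0393


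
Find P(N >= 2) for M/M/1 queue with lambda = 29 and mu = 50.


P(N >= 2) = rho^2 = (29/50)^2 = 0.3364

0.3364


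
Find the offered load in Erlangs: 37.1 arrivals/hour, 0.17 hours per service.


Offered load a = lambda * E[S] = 37.1 * 0.17 = 6.31 Erlangs

6.31 Erlangs


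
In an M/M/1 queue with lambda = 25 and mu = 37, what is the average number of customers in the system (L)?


rho = 25/37; L = rho/(1-rho) = 2.08

2.08


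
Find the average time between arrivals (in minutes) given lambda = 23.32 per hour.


Mean interarrival time = 60/lambda = 60/23.32 = 2.57 minutes

2.57 minutes


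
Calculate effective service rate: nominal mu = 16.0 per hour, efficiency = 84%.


Effective rate = mu * efficiency = 16.0 * 0.84 = 13.44 per hour

13.44 per hour


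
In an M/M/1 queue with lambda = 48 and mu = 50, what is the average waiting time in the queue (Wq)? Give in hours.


rho = 48/50; Wq = rho/(mu - lambda) = 0.48 hours

0.48 hours


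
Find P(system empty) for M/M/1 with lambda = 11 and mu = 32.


P0 = 1 - rho = 1 - 11/32 = 0.6563

0.6563


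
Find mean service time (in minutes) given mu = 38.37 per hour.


Mean service time = 60/mu = 60/38.37 = 1.56 minutes

1.56 minutes


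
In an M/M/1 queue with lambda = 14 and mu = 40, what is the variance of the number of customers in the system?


rho = 14/40; Var(N) = rho/(1-rho)^2 = 0.83

0.83


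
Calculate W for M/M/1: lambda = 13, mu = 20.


W = 1/(mu - lambda) = 1/(20 - 13) = 0.1429 hours

0.1429 hours


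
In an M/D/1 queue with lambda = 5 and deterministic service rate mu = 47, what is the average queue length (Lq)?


M/D/1: Lq = rho^2 / (2*(1-rho)) where rho = 5/47; Lq = 0.01

0.01


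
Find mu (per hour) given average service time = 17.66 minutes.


mu = 60 / avg_service_time = 60 / 17.66 = 3.4 per hour

3.4 per hour


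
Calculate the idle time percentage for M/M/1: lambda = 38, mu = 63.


Idle fraction = (1 - rho) * 100 = (1 - 38/63) * 100 = 39.7%

39.7%


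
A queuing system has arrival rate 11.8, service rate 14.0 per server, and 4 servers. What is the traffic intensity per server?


rho = lambda / (c * mu) = 11.8 / (4 * 14.0) = 0.2107

0.2107


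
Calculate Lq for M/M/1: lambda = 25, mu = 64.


rho = 25/64; Lq = rho^2/(1-rho) = 0.25

0.25


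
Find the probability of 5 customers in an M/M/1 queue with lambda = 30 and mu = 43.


rho = 30/43; P(n) = (1-rho)*rho^n = (1-30/43)*(30/43)^5 = 0.05

0.05


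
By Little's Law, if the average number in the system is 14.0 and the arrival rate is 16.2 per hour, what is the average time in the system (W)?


W = L / lambda = 14.0 / 16.2 = 0.8642 hours

0.8642 hours


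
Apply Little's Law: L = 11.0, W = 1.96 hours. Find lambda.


lambda = L / W = 11.0 / 1.96 = 5.61 per hour

5.61 per hour


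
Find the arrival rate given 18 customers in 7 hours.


lambda = total arrivals / time = 18 / 7 = 2.57 per hour

2.57 per hour


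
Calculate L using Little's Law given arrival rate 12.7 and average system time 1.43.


L = lambda * W = 12.7 * 1.43 = 18.16

18.16


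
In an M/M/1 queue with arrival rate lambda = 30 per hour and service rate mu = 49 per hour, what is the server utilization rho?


rho = lambda/mu = 30/49 = 0.6122

0.6122


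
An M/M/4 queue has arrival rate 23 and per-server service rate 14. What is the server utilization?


rho = lambda/(c*mu) = 23/(4*14) = 0.4107

0.4107


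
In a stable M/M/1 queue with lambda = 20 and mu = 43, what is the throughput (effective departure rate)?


For a stable queue (lambda < mu), throughput = lambda = 20 per hour

20 per hour


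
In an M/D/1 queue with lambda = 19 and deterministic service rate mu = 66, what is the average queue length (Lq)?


M/D/1: Lq = rho^2 / (2*(1-rho)) where rho = 19/66; Lq = 0.06

0.06


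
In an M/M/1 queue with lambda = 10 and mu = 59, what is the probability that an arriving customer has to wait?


P(wait) = rho = lambda/mu = 10/59 = 0.1695

0.1695


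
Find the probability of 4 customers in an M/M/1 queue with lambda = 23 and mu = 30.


rho = 23/30; P(n) = (1-rho)*rho^n = (1-23/30)*(23/30)^4 = 0.0806

0.0806


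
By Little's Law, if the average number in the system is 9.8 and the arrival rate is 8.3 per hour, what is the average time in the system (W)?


W = L / lambda = 9.8 / 8.3 = 1.1807 hours

1.1807 hours


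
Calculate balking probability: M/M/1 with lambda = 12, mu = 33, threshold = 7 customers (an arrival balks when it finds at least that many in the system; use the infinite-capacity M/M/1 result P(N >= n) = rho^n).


P(N >= 7) = rho^7 = (12/33)^7 = 0.0008

0.0008


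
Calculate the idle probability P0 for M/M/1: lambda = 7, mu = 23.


P0 = 1 - rho = 1 - 7/23 = 0.6957

0.6957


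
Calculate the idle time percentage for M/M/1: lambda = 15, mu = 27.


Idle fraction = (1 - rho) * 100 = (1 - 15/27) * 100 = 44.4%

44.4%


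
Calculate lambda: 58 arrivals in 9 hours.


lambda = total arrivals / time = 58 / 9 = 6.44 per hour

6.44 per hour


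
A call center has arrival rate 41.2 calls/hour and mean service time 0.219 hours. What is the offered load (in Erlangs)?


Offered load a = lambda * E[S] = 41.2 * 0.219 = 9.02 Erlangs

9.02 Erlangs


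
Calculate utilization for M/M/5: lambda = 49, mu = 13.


rho = lambda/(c*mu) = 49/(5*13) = 0.7538

0.7538


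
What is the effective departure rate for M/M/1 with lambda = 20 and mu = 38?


For a stable queue (lambda < mu), throughput = lambda = 20 per hour

20 per hour


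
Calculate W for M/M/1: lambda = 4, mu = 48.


W = 1/(mu - lambda) = 1/(48 - 4) = 0.0227 hours

0.0227 hours


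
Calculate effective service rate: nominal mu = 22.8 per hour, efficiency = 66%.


Effective rate = mu * efficiency = 22.8 * 0.66 = 15.05 per hour

15.05 per hour


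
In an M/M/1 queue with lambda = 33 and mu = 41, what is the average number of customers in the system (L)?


rho = 33/41; L = rho/(1-rho) = 4.13

4.13


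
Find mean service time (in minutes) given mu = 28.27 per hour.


Mean service time = 60/mu = 60/28.27 = 2.12 minutes

2.12 minutes


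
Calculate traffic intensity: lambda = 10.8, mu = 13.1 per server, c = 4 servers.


rho = lambda / (c * mu) = 10.8 / (4 * 13.1) = 0.2061

0.2061


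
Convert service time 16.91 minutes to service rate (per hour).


mu = 60 / avg_service_time = 60 / 16.91 = 3.55 per hour

3.55 per hour


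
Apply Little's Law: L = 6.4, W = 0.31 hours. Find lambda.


lambda = L / W = 6.4 / 0.31 = 20.65 per hour

20.65 per hour


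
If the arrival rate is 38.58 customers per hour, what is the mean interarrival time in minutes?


Mean interarrival time = 60/lambda = 60/38.58 = 1.56 minutes

1.56 minutes


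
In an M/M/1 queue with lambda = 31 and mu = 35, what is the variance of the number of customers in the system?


rho = 31/35; Var(N) = rho/(1-rho)^2 = 67.81

67.81


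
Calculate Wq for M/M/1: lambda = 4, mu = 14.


rho = 4/14; Wq = rho/(mu - lambda) = 0.0286 hours

0.0286 hours


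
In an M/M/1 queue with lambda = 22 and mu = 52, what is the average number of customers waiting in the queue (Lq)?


rho = 22/52; Lq = rho^2/(1-rho) = 0.31

0.31


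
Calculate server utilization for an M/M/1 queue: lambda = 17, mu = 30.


rho = lambda/mu = 17/30 = 0.5667

0.5667


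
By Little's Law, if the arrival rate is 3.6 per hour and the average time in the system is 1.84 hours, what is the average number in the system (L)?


L = lambda * W = 3.6 * 1.84 = 6.62

6.62


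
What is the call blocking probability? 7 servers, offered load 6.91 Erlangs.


B(N,A) = (A^N/N!) / sum(A^k/k!, k=0..N) with N=7, A=6.91 = 0.2433

0.2433


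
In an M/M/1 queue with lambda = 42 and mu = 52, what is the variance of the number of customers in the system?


rho = 42/52; Var(N) = rho/(1-rho)^2 = 21.84

21.84


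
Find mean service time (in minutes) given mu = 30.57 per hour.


Mean service time = 60/mu = 60/30.57 = 1.96 minutes

1.96 minutes


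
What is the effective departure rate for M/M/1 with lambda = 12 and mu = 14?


For a stable queue (lambda < mu), throughput = lambda = 12 per hour

12 per hour


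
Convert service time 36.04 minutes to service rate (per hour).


mu = 60 / avg_service_time = 60 / 36.04 = 1.66 per hour

1.66 per hour


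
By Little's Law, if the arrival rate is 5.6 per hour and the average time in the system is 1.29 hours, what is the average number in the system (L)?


L = lambda * W = 5.6 * 1.29 = 7.22

7.22


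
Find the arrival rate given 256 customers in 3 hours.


lambda = total arrivals / time = 256 / 3 = 85.33 per hour

85.33 per hour


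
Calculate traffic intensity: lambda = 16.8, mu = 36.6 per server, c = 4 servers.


rho = lambda / (c * mu) = 16.8 / (4 * 36.6) = 0.1148

0.1148


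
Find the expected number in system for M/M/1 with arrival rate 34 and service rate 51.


rho = 34/51; L = rho/(1-rho) = 2.0

2.0


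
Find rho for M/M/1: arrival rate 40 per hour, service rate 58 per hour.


rho = lambda/mu = 40/58 = 0.6897

0.6897


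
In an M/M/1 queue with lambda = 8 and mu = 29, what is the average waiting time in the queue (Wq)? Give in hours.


rho = 8/29; Wq = rho/(mu - lambda) = 0.0131 hours

0.0131 hours


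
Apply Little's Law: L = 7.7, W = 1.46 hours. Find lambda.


lambda = L / W = 7.7 / 1.46 = 5.27 per hour

5.27 per hour


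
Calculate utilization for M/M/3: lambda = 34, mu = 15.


rho = lambda/(c*mu) = 34/(3*15) = 0.7556

0.7556


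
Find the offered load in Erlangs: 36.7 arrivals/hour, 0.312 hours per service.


Offered load a = lambda * E[S] = 36.7 * 0.312 = 11.45 Erlangs

11.45 Erlangs


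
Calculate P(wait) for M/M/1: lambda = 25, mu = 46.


P(wait) = rho = lambda/mu = 25/46 = 0.5435

0.5435


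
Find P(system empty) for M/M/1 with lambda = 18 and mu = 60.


P0 = 1 - rho = 1 - 18/60 = 0.7

0.7


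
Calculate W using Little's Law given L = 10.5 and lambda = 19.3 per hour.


W = L / lambda = 10.5 / 19.3 = 0.544 hours

0.544 hours


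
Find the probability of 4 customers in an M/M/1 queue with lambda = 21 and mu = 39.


rho = 21/39; P(n) = (1-rho)*rho^n = (1-21/39)*(21/39)^4 = 0.0388

0.0388


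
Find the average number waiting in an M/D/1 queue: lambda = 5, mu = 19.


M/D/1: Lq = rho^2 / (2*(1-rho)) where rho = 5/19; Lq = 0.05

0.05


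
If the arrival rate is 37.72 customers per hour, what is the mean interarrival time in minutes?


Mean interarrival time = 60/lambda = 60/37.72 = 1.59 minutes

1.59 minutes


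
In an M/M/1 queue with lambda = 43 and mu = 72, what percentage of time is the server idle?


Idle fraction = (1 - rho) * 100 = (1 - 43/72) * 100 = 40.3%

40.3%


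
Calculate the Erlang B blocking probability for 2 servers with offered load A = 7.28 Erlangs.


B(N,A) = (A^N/N!) / sum(A^k/k!, k=0..N) with N=2, A=7.28 = 0.7619

0.7619


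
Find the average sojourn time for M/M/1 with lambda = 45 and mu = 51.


W = 1/(mu - lambda) = 1/(51 - 45) = 0.1667 hours

0.1667 hours


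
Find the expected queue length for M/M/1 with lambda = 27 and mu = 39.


rho = 27/39; Lq = rho^2/(1-rho) = 1.56

1.56


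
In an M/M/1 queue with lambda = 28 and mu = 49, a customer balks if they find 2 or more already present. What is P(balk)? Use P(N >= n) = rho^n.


P(N >= 2) = rho^2 = (28/49)^2 = 0.3265

0.3265


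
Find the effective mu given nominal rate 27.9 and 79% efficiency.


Effective rate = mu * efficiency = 27.9 * 0.79 = 22.04 per hour

22.04 per hour


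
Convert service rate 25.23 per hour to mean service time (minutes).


Mean service time = 60/mu = 60/25.23 = 2.38 minutes

2.38 minutes


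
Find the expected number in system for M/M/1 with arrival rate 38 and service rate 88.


rho = 38/88; L = rho/(1-rho) = 0.76

0.76


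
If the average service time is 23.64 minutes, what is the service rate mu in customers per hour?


mu = 60 / avg_service_time = 60 / 23.64 = 2.54 per hour

2.54 per hour


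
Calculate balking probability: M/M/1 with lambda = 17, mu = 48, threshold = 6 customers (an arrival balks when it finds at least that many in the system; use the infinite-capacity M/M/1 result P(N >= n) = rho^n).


P(N >= 6) = rho^6 = (17/48)^6 = 0.002

0.002


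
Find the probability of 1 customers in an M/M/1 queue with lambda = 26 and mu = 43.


rho = 26/43; P(n) = (1-rho)*rho^n = (1-26/43)*(26/43)^1 = 0.239

0.239


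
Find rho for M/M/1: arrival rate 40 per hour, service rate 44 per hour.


rho = lambda/mu = 40/44 = 0.9091

0.9091


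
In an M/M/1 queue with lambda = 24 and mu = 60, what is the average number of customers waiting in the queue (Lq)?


rho = 24/60; Lq = rho^2/(1-rho) = 0.27

0.27


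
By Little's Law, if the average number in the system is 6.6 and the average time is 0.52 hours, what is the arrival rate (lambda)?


lambda = L / W = 6.6 / 0.52 = 12.69 per hour

12.69 per hour


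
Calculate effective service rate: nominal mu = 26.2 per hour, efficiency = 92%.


Effective rate = mu * efficiency = 26.2 * 0.92 = 24.1 per hour

24.1 per hour


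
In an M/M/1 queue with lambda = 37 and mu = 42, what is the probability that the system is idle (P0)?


P0 = 1 - rho = 1 - 37/42 = 0.119

0.119


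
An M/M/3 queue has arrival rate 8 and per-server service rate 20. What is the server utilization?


rho = lambda/(c*mu) = 8/(3*20) = 0.1333

0.1333


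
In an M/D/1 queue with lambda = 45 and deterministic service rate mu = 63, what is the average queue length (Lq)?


M/D/1: Lq = rho^2 / (2*(1-rho)) where rho = 45/63; Lq = 0.89

0.89


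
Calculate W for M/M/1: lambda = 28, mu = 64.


W = 1/(mu - lambda) = 1/(64 - 28) = 0.0278 hours

0.0278 hours


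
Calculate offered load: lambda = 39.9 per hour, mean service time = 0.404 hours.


Offered load a = lambda * E[S] = 39.9 * 0.404 = 16.12 Erlangs

16.12 Erlangs


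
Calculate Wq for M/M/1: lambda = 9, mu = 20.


rho = 9/20; Wq = rho/(mu - lambda) = 0.0409 hours

0.0409 hours


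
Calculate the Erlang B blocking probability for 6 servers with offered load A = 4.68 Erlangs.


B(N,A) = (A^N/N!) / sum(A^k/k!, k=0..N) with N=6, A=4.68 = 0.1677

0.1677


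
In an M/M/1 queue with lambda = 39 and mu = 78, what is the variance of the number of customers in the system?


rho = 39/78; Var(N) = rho/(1-rho)^2 = 2.0

2.0


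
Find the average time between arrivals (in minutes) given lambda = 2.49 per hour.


Mean interarrival time = 60/lambda = 60/2.49 = 24.1 minutes

24.1 minutes


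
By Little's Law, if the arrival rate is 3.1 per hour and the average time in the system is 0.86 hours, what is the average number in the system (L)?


L = lambda * W = 3.1 * 0.86 = 2.67

2.67


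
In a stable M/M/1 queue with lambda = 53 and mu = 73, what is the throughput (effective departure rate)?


For a stable queue (lambda < mu), throughput = lambda = 53 per hour

53 per hour


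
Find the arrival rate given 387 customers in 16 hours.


lambda = total arrivals / time = 387 / 16 = 24.19 per hour

24.19 per hour


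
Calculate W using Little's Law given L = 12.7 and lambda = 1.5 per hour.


W = L / lambda = 12.7 / 1.5 = 8.4667 hours

8.4667 hours


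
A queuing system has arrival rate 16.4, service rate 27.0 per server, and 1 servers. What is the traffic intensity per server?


rho = lambda / (c * mu) = 16.4 / (1 * 27.0) = 0.6074

0.6074


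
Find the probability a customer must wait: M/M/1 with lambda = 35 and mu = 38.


P(wait) = rho = lambda/mu = 35/38 = 0.9211

0.9211


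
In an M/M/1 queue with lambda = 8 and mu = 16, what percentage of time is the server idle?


Idle fraction = (1 - rho) * 100 = (1 - 8/16) * 100 = 50.0%

50.0%


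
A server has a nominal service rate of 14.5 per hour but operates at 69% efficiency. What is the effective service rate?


Effective rate = mu * efficiency = 14.5 * 0.69 = 10.01 per hour

10.01 per hour


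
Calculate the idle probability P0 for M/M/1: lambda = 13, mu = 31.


P0 = 1 - rho = 1 - 13/31 = 0.5806

0.5806


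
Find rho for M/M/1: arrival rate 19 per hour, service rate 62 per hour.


rho = lambda/mu = 19/62 = 0.3065

0.3065


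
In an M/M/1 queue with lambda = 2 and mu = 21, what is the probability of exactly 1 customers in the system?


rho = 2/21; P(n) = (1-rho)*rho^n = (1-2/21)*(2/21)^1 = 0.0862

0.0862


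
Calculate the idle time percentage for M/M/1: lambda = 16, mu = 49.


Idle fraction = (1 - rho) * 100 = (1 - 16/49) * 100 = 67.3%

67.3%


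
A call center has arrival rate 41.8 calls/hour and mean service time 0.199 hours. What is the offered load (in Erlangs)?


Offered load a = lambda * E[S] = 41.8 * 0.199 = 8.32 Erlangs

8.32 Erlangs


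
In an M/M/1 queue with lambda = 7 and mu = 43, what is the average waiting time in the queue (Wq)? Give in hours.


rho = 7/43; Wq = rho/(mu - lambda) = 0.0045 hours

0.0045 hours


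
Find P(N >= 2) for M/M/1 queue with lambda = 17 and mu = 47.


P(N >= 2) = rho^2 = (17/47)^2 = 0.1308

0.1308


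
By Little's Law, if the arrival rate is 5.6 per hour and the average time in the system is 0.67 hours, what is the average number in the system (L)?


L = lambda * W = 5.6 * 0.67 = 3.75

3.75


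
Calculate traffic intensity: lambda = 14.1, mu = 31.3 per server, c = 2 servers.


rho = lambda / (c * mu) = 14.1 / (2 * 31.3) = 0.2252

0.2252


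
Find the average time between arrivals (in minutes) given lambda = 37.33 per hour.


Mean interarrival time = 60/lambda = 60/37.33 = 1.61 minutes

1.61 minutes


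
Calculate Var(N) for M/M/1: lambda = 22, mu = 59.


rho = 22/59; Var(N) = rho/(1-rho)^2 = 0.95

0.95


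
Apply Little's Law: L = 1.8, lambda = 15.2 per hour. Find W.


W = L / lambda = 1.8 / 15.2 = 0.1184 hours

0.1184 hours


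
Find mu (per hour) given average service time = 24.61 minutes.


mu = 60 / avg_service_time = 60 / 24.61 = 2.44 per hour

2.44 per hour


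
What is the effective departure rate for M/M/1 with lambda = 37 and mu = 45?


For a stable queue (lambda < mu), throughput = lambda = 37 per hour

37 per hour


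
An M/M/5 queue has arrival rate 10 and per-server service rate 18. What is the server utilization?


rho = lambda/(c*mu) = 10/(5*18) = 0.1111

0.1111


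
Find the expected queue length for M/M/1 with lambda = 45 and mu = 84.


rho = 45/84; Lq = rho^2/(1-rho) = 0.62

0.62


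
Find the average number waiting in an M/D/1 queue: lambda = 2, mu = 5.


M/D/1: Lq = rho^2 / (2*(1-rho)) where rho = 2/5; Lq = 0.13

0.13


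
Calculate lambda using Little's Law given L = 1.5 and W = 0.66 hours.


lambda = L / W = 1.5 / 0.66 = 2.27 per hour

2.27 per hour


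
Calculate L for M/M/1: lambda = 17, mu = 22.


rho = 17/22; L = rho/(1-rho) = 3.4

3.4


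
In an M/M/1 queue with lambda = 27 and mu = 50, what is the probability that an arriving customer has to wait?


P(wait) = rho = lambda/mu = 27/50 = 0.54

0.54


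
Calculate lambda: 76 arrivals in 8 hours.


lambda = total arrivals / time = 76 / 8 = 9.5 per hour

9.5 per hour


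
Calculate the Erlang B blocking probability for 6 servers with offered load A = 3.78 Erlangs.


B(N,A) = (A^N/N!) / sum(A^k/k!, k=0..N) with N=6, A=3.78 = 0.1015

0.1015


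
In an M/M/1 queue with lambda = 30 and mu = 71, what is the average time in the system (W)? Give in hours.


W = 1/(mu - lambda) = 1/(71 - 30) = 0.0244 hours

0.0244 hours


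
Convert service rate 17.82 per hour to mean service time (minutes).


Mean service time = 60/mu = 60/17.82 = 3.37 minutes

3.37 minutes


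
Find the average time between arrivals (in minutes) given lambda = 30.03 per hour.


Mean interarrival time = 60/lambda = 60/30.03 = 2.0 minutes

2.0 minutes


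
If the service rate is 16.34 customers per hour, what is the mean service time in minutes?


Mean service time = 60/mu = 60/16.34 = 3.67 minutes

3.67 minutes


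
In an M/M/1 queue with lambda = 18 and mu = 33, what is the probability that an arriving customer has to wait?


P(wait) = rho = lambda/mu = 18/33 = 0.5455

0.5455


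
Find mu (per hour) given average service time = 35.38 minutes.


mu = 60 / avg_service_time = 60 / 35.38 = 1.7 per hour

1.7 per hour


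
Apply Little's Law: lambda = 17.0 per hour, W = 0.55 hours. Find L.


L = lambda * W = 17.0 * 0.55 = 9.35

9.35


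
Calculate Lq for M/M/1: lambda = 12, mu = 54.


rho = 12/54; Lq = rho^2/(1-rho) = 0.06

0.06


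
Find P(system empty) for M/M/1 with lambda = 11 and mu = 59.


P0 = 1 - rho = 1 - 11/59 = 0.8136

0.8136


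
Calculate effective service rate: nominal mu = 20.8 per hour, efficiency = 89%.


Effective rate = mu * efficiency = 20.8 * 0.89 = 18.51 per hour

18.51 per hour


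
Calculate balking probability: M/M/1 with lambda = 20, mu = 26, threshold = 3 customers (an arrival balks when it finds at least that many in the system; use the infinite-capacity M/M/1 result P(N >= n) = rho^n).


P(N >= 3) = rho^3 = (20/26)^3 = 0.4552

0.4552


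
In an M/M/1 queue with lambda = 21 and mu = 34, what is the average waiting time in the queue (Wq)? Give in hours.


rho = 21/34; Wq = rho/(mu - lambda) = 0.0475 hours

0.0475 hours


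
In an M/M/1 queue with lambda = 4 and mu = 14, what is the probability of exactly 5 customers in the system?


rho = 4/14; P(n) = (1-rho)*rho^n = (1-4/14)*(4/14)^5 = 0.0014

0.0014


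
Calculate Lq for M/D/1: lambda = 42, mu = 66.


M/D/1: Lq = rho^2 / (2*(1-rho)) where rho = 42/66; Lq = 0.56

0.56


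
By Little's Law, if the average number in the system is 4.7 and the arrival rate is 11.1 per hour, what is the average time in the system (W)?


W = L / lambda = 4.7 / 11.1 = 0.4234 hours

0.4234 hours


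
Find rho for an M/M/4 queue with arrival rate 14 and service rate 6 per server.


rho = lambda/(c*mu) = 14/(4*6) = 0.5833

0.5833


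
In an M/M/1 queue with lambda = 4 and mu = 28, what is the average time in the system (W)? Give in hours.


W = 1/(mu - lambda) = 1/(28 - 4) = 0.0417 hours

0.0417 hours


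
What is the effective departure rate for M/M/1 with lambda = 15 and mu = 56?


For a stable queue (lambda < mu), throughput = lambda = 15 per hour

15 per hour


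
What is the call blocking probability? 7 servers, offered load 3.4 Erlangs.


B(N,A) = (A^N/N!) / sum(A^k/k!, k=0..N) with N=7, A=3.4 = 0.0356

0.0356


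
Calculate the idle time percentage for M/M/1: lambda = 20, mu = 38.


Idle fraction = (1 - rho) * 100 = (1 - 20/38) * 100 = 47.4%

47.4%


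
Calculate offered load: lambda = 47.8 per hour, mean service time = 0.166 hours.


Offered load a = lambda * E[S] = 47.8 * 0.166 = 7.93 Erlangs

7.93 Erlangs


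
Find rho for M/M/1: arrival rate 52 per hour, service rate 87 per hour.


rho = lambda/mu = 52/87 = 0.5977

0.5977


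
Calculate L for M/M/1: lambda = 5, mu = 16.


rho = 5/16; L = rho/(1-rho) = 0.45

0.45


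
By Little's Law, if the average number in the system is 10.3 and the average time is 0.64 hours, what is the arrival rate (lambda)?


lambda = L / W = 10.3 / 0.64 = 16.09 per hour

16.09 per hour


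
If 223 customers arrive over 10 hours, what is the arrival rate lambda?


lambda = total arrivals / time = 223 / 10 = 22.3 per hour

22.3 per hour


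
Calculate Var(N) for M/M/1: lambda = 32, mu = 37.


rho = 32/37; Var(N) = rho/(1-rho)^2 = 47.36

47.36


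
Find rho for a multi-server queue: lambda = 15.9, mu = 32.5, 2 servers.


rho = lambda / (c * mu) = 15.9 / (2 * 32.5) = 0.2446

0.2446


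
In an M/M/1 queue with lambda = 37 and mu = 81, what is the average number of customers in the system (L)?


rho = 37/81; L = rho/(1-rho) = 0.84

0.84


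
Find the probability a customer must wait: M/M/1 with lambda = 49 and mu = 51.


P(wait) = rho = lambda/mu = 49/51 = 0.9608

0.9608


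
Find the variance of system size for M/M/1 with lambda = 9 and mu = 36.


rho = 9/36; Var(N) = rho/(1-rho)^2 = 0.44

0.44


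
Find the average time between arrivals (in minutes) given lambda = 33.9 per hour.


Mean interarrival time = 60/lambda = 60/33.9 = 1.77 minutes

1.77 minutes


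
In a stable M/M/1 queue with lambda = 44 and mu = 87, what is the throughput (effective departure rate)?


For a stable queue (lambda < mu), throughput = lambda = 44 per hour

44 per hour


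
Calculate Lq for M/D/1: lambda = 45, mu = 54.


M/D/1: Lq = rho^2 / (2*(1-rho)) where rho = 45/54; Lq = 2.08

2.08


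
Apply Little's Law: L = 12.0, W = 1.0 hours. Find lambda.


lambda = L / W = 12.0 / 1.0 = 12.0 per hour

12.0 per hour


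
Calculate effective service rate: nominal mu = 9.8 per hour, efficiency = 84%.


Effective rate = mu * efficiency = 9.8 * 0.84 = 8.23 per hour

8.23 per hour


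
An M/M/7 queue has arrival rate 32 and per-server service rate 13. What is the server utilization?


rho = lambda/(c*mu) = 32/(7*13) = 0.3516

0.3516


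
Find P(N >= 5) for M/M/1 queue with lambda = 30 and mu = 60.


P(N >= 5) = rho^5 = (30/60)^5 = 0.0313

0.0313


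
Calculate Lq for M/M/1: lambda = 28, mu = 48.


rho = 28/48; Lq = rho^2/(1-rho) = 0.82

0.82


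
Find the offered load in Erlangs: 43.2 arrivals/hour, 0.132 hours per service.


Offered load a = lambda * E[S] = 43.2 * 0.132 = 5.7 Erlangs

5.7 Erlangs


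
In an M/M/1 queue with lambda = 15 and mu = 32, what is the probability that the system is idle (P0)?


P0 = 1 - rho = 1 - 15/32 = 0.5313

0.5313


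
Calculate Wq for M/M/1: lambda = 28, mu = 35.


rho = 28/35; Wq = rho/(mu - lambda) = 0.1143 hours

0.1143 hours


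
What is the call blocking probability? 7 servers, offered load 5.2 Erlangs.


B(N,A) = (A^N/N!) / sum(A^k/k!, k=0..N) with N=7, A=5.2 = 0.1332

0.1332


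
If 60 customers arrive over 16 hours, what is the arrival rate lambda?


lambda = total arrivals / time = 60 / 16 = 3.75 per hour

3.75 per hour


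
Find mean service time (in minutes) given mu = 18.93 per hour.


Mean service time = 60/mu = 60/18.93 = 3.17 minutes

3.17 minutes


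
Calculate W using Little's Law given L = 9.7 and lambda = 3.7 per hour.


W = L / lambda = 9.7 / 3.7 = 2.6216 hours

2.6216 hours


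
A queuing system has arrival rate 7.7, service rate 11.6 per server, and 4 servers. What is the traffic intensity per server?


rho = lambda / (c * mu) = 7.7 / (4 * 11.6) = 0.1659

0.1659


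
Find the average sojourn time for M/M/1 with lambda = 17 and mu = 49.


W = 1/(mu - lambda) = 1/(49 - 17) = 0.0313 hours

0.0313 hours


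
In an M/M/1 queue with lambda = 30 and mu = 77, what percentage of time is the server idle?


Idle fraction = (1 - rho) * 100 = (1 - 30/77) * 100 = 61.0%

61.0%


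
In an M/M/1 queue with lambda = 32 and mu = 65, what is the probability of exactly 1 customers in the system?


rho = 32/65; P(n) = (1-rho)*rho^n = (1-32/65)*(32/65)^1 = 0.2499

0.2499


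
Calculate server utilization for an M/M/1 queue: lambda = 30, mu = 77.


rho = lambda/mu = 30/77 = 0.3896

0.3896


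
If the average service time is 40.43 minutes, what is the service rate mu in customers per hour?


mu = 60 / avg_service_time = 60 / 40.43 = 1.48 per hour

1.48 per hour


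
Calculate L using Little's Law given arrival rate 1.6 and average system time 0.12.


L = lambda * W = 1.6 * 0.12 = 0.19

0.19


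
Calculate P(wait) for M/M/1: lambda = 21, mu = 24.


P(wait) = rho = lambda/mu = 21/24 = 0.875

0.875


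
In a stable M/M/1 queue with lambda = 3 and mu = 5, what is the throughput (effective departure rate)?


For a stable queue (lambda < mu), throughput = lambda = 3 per hour

3 per hour


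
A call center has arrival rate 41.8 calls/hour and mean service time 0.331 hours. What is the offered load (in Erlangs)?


Offered load a = lambda * E[S] = 41.8 * 0.331 = 13.84 Erlangs

13.84 Erlangs


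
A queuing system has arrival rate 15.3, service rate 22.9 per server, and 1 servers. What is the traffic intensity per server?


rho = lambda / (c * mu) = 15.3 / (1 * 22.9) = 0.6681

0.6681


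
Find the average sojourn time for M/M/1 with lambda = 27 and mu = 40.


W = 1/(mu - lambda) = 1/(40 - 27) = 0.0769 hours

0.0769 hours


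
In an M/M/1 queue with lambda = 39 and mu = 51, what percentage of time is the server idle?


Idle fraction = (1 - rho) * 100 = (1 - 39/51) * 100 = 23.5%

23.5%


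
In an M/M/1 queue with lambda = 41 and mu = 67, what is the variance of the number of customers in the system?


rho = 41/67; Var(N) = rho/(1-rho)^2 = 4.06

4.06


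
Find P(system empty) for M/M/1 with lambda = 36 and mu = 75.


P0 = 1 - rho = 1 - 36/75 = 0.52

0.52


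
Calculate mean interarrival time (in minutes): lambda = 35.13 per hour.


Mean interarrival time = 60/lambda = 60/35.13 = 1.71 minutes

1.71 minutes


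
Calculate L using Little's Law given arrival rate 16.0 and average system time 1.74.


L = lambda * W = 16.0 * 1.74 = 27.84

27.84


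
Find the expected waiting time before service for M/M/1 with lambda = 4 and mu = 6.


rho = 4/6; Wq = rho/(mu - lambda) = 0.3333 hours

0.3333 hours


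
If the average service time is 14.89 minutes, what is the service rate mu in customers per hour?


mu = 60 / avg_service_time = 60 / 14.89 = 4.03 per hour

4.03 per hour


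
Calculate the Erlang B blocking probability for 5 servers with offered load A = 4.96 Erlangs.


B(N,A) = (A^N/N!) / sum(A^k/k!, k=0..N) with N=5, A=4.96 = 0.2816

0.2816


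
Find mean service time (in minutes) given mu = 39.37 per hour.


Mean service time = 60/mu = 60/39.37 = 1.52 minutes

1.52 minutes


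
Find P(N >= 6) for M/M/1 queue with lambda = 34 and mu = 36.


P(N >= 6) = rho^6 = (34/36)^6 = 0.7097

0.7097


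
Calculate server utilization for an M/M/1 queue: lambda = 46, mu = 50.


rho = lambda/mu = 46/50 = 0.92

0.92


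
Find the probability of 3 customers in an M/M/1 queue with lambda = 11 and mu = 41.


rho = 11/41; P(n) = (1-rho)*rho^n = (1-11/41)*(11/41)^3 = 0.0141

0.0141


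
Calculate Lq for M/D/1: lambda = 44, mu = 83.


M/D/1: Lq = rho^2 / (2*(1-rho)) where rho = 44/83; Lq = 0.3

0.3


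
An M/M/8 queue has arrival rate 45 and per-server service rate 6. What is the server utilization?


rho = lambda/(c*mu) = 45/(8*6) = 0.9375

0.9375


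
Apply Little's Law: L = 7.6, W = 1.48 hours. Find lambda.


lambda = L / W = 7.6 / 1.48 = 5.14 per hour

5.14 per hour


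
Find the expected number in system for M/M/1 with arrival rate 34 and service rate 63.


rho = 34/63; L = rho/(1-rho) = 1.17

1.17


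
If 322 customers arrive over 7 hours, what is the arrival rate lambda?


lambda = total arrivals / time = 322 / 7 = 46.0 per hour

46.0 per hour


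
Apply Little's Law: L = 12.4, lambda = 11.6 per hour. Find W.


W = L / lambda = 12.4 / 11.6 = 1.069 hours

1.069 hours
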